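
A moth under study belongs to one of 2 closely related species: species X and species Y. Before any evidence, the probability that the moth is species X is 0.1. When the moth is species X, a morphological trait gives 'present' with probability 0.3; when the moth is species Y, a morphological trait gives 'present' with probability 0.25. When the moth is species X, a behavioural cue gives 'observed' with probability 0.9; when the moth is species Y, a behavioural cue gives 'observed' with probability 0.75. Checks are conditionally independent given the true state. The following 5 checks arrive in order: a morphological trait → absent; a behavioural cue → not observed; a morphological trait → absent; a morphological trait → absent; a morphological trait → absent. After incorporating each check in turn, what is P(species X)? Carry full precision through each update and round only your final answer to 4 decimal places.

After a morphological trait='absent': P(species X) = 0.7·0.1000 / (0.7·0.1000 + 0.75·0.9000) ≈ 0.0940
After a behavioural cue='not observed': P(species X) = 0.1·0.0940 / (0.1·0.0940 + 0.25·0.9060) ≈ 0.0398
After a morphological trait='absent': P(species X) = 0.7·0.0398 / (0.7·0.0398 + 0.75·0.9602) ≈ 0.0373
After a morphological trait='absent': P(species X) = 0.7·0.0373 / (0.7·0.0373 + 0.75·0.9627) ≈ 0.0349
After a morphological trait='absent': P(species X) = 0.7·0.0349 / (0.7·0.0349 + 0.75·0.9651) ≈ 0.0326

0.0326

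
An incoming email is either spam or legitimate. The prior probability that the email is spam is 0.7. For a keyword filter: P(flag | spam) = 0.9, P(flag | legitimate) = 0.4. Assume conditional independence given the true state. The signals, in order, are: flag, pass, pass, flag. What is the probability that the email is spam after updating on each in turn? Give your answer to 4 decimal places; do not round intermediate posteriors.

0.2471

After 'flag': P(spam) = 0.9·0.7000 / (0.9·0.7000 + 0.4·0.3000) ≈ 0.8400
After 'pass': P(spam) = 0.1·0.8400 / (0.1·0.8400 + 0.6·0.1600) ≈ 0.4667
After 'pass': P(spam) = 0.1·0.4667 / (0.1·0.4667 + 0.6·0.5333) ≈ 0.1273
After 'flag': P(spam) = 0.9·0.1273 / (0.9·0.1273 + 0.4·0.8727) ≈ 0.2471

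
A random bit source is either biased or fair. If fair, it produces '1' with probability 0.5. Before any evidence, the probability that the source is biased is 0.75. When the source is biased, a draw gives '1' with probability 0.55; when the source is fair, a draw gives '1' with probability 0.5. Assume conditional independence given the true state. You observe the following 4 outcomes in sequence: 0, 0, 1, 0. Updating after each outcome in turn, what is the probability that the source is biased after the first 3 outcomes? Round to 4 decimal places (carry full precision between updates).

0.7277

After '0': P(biased) = 0.45·0.7500 / (0.45·0.7500 + 0.5·0.2500) ≈ 0.7297
After '0': P(biased) = 0.45·0.7297 / (0.45·0.7297 + 0.5·0.2703) ≈ 0.7085
After '1': P(biased) = 0.55·0.7085 / (0.55·0.7085 + 0.5·0.2915) ≈ 0.7277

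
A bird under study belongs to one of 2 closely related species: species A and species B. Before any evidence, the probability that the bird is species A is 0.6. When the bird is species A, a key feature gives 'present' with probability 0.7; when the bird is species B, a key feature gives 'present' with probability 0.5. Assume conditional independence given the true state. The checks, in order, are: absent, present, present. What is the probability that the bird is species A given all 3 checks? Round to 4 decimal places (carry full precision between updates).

0.6382

After 'absent': P(species A) = 0.3·0.6000 / (0.3·0.6000 + 0.5·0.4000) ≈ 0.4737
After 'present': P(species A) = 0.7·0.4737 / (0.7·0.4737 + 0.5·0.5263) ≈ 0.5575
After 'present': P(species A) = 0.7·0.5575 / (0.7·0.5575 + 0.5·0.4425) ≈ 0.6382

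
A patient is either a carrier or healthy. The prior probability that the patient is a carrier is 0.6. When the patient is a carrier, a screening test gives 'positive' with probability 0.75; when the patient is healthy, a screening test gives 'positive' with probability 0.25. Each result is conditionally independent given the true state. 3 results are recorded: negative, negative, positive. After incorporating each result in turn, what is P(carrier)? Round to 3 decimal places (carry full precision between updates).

After 'negative': P(carrier) = 0.25·0.6000 / (0.25·0.6000 + 0.75·0.4000) ≈ 0.3333
After 'negative': P(carrier) = 0.25·0.3333 / (0.25·0.3333 + 0.75·0.6667) ≈ 0.1429
After 'positive': P(carrier) = 0.75·0.1429 / (0.75·0.1429 + 0.25·0.8571) ≈ 0.3333

0.333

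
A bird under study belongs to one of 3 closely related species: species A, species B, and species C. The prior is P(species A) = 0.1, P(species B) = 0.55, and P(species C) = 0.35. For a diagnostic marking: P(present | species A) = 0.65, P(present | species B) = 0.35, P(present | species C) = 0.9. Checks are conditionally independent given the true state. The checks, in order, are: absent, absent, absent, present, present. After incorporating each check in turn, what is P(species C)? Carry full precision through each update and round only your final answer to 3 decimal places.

0.014

After 'absent': normaliser = 0.35·0.1000 + 0.65·0.5500 + 0.1·0.3500; P(species A) ≈ 0.0819, P(species B) ≈ 0.8363, P(species C) ≈ 0.0819
After 'absent': normaliser = 0.35·0.0819 + 0.65·0.8363 + 0.1·0.0819; P(species A) ≈ 0.0494, P(species B) ≈ 0.9365, P(species C) ≈ 0.0141
After 'absent': normaliser = 0.35·0.0494 + 0.65·0.9365 + 0.1·0.0141; P(species A) ≈ 0.0275, P(species B) ≈ 0.9702, P(species C) ≈ 0.0022
After 'present': normaliser = 0.65·0.0275 + 0.35·0.9702 + 0.9·0.0022; P(species A) ≈ 0.0498, P(species B) ≈ 0.9446, P(species C) ≈ 0.0056
After 'present': normaliser = 0.65·0.0498 + 0.35·0.9446 + 0.9·0.0056; P(species A) ≈ 0.0879, P(species B) ≈ 0.8983, P(species C) ≈ 0.0138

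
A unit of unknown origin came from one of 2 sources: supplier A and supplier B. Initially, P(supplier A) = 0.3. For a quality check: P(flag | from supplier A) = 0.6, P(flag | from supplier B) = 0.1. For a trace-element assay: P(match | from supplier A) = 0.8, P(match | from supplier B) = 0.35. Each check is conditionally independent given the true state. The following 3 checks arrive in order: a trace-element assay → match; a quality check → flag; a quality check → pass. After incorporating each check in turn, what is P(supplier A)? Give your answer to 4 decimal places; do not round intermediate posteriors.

Apply Bayes' rule sequentially, carrying P(supplier A) forward.
After a trace-element assay='match': P(supplier A) = 0.8·0.3000 / (0.8·0.3000 + 0.35·0.7000) ≈ 0.4948
After a quality check='flag': P(supplier A) = 0.6·0.4948 / (0.6·0.4948 + 0.1·0.5052) ≈ 0.8546
After a quality check='pass': P(supplier A) = 0.4·0.8546 / (0.4·0.8546 + 0.9·0.1454) ≈ 0.7232

0.7232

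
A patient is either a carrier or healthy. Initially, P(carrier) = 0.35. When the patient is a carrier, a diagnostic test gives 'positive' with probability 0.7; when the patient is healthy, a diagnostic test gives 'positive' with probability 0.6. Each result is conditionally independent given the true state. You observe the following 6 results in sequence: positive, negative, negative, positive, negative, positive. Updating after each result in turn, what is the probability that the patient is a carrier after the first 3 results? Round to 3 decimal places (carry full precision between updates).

0.261

Apply Bayes' rule sequentially, carrying P(carrier) forward.
After 'positive': P(carrier) = 0.7·0.3500 / (0.7·0.3500 + 0.6·0.6500) ≈ 0.3858
After 'negative': P(carrier) = 0.3·0.3858 / (0.3·0.3858 + 0.4·0.6142) ≈ 0.3203
After 'negative': P(carrier) = 0.3·0.3203 / (0.3·0.3203 + 0.4·0.6797) ≈ 0.2611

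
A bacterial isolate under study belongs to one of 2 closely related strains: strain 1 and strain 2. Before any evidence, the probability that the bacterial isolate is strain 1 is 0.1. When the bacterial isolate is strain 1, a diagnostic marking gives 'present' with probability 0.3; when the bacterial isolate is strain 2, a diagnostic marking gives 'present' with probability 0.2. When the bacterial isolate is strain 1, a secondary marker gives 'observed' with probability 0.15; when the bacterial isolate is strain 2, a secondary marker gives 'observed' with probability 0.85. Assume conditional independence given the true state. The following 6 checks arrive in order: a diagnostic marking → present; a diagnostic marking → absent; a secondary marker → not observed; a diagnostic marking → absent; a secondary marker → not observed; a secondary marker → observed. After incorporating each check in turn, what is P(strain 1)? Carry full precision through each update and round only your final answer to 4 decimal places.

0.4196

After a diagnostic marking='present': P(strain 1) = 0.3·0.1000 / (0.3·0.1000 + 0.2·0.9000) ≈ 0.1429
After a diagnostic marking='absent': P(strain 1) = 0.7·0.1429 / (0.7·0.1429 + 0.8·0.8571) ≈ 0.1273
After a secondary marker='not observed': P(strain 1) = 0.85·0.1273 / (0.85·0.1273 + 0.15·0.8727) ≈ 0.4525
After a diagnostic marking='absent': P(strain 1) = 0.7·0.4525 / (0.7·0.4525 + 0.8·0.5475) ≈ 0.4196
After a secondary marker='not observed': P(strain 1) = 0.85·0.4196 / (0.85·0.4196 + 0.15·0.5804) ≈ 0.8038
After a secondary marker='observed': P(strain 1) = 0.15·0.8038 / (0.15·0.8038 + 0.85·0.1962) ≈ 0.4196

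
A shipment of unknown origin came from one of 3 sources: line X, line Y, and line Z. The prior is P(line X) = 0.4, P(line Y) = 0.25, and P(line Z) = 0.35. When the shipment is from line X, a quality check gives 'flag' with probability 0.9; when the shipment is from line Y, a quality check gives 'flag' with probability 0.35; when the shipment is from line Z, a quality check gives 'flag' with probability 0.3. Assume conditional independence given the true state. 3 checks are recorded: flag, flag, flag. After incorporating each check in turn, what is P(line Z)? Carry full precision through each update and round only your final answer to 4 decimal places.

0.0303

After 'flag': normaliser = 0.9·0.4000 + 0.35·0.2500 + 0.3·0.3500; P(line X) ≈ 0.6516, P(line Y) ≈ 0.1584, P(line Z) ≈ 0.1900
After 'flag': normaliser = 0.9·0.6516 + 0.35·0.1584 + 0.3·0.1900; P(line X) ≈ 0.8391, P(line Y) ≈ 0.0793, P(line Z) ≈ 0.0816
After 'flag': normaliser = 0.9·0.8391 + 0.35·0.0793 + 0.3·0.0816; P(line X) ≈ 0.9353, P(line Y) ≈ 0.0344, P(line Z) ≈ 0.0303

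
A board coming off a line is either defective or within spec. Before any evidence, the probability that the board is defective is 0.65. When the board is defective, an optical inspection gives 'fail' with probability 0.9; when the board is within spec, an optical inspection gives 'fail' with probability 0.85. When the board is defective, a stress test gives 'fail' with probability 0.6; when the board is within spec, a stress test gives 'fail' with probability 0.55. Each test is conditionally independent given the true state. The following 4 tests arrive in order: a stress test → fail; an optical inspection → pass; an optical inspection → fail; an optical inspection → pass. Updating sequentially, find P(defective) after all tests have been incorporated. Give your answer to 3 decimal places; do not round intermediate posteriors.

0.488

After a stress test='fail': P(defective) = 0.6·0.6500 / (0.6·0.6500 + 0.55·0.3500) ≈ 0.6695
After an optical inspection='pass': P(defective) = 0.1·0.6695 / (0.1·0.6695 + 0.15·0.3305) ≈ 0.5746
After an optical inspection='fail': P(defective) = 0.9·0.5746 / (0.9·0.5746 + 0.85·0.4254) ≈ 0.5885
After an optical inspection='pass': P(defective) = 0.1·0.5885 / (0.1·0.5885 + 0.15·0.4115) ≈ 0.4881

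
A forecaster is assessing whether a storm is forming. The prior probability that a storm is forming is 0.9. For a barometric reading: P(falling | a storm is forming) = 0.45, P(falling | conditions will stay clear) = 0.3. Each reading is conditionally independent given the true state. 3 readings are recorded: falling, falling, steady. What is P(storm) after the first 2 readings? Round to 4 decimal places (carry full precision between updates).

0.9529

Each posterior becomes the prior for the next update.
After 'falling': P(storm) = 0.45·0.9000 / (0.45·0.9000 + 0.3·0.1000) ≈ 0.9310
After 'falling': P(storm) = 0.45·0.9310 / (0.45·0.9310 + 0.3·0.0690) ≈ 0.9529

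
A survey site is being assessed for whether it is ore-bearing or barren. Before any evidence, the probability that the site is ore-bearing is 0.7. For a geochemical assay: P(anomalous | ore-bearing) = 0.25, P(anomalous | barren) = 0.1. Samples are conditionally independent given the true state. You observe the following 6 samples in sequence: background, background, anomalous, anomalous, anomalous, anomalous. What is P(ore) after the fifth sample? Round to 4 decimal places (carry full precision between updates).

After 'background': P(ore) = 0.75·0.7000 / (0.75·0.7000 + 0.9·0.3000) ≈ 0.6604
After 'background': P(ore) = 0.75·0.6604 / (0.75·0.6604 + 0.9·0.3396) ≈ 0.6184
After 'anomalous': P(ore) = 0.25·0.6184 / (0.25·0.6184 + 0.1·0.3816) ≈ 0.8020
After 'anomalous': P(ore) = 0.25·0.8020 / (0.25·0.8020 + 0.1·0.1980) ≈ 0.9101
After 'anomalous': P(ore) = 0.25·0.9101 / (0.25·0.9101 + 0.1·0.0899) ≈ 0.9620

0.9620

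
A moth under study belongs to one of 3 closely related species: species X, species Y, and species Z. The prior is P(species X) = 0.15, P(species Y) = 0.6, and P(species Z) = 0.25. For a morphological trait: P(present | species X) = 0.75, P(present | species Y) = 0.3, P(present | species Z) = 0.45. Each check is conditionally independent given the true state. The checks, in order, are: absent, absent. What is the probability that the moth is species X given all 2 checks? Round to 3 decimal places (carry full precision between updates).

After 'absent': normaliser = 0.25·0.1500 + 0.7·0.6000 + 0.55·0.2500; P(species X) ≈ 0.0630, P(species Y) ≈ 0.7059, P(species Z) ≈ 0.2311
After 'absent': normaliser = 0.25·0.0630 + 0.7·0.7059 + 0.55·0.2311; P(species X) ≈ 0.0247, P(species Y) ≈ 0.7757, P(species Z) ≈ 0.1995

0.025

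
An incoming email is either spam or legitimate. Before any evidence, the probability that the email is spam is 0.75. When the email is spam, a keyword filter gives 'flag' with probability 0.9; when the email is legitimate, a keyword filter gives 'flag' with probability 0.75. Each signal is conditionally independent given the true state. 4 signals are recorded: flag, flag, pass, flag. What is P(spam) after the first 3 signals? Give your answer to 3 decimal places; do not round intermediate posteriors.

0.633

After 'flag': P(spam) = 0.9·0.7500 / (0.9·0.7500 + 0.75·0.2500) ≈ 0.7826
After 'flag': P(spam) = 0.9·0.7826 / (0.9·0.7826 + 0.75·0.2174) ≈ 0.8120
After 'pass': P(spam) = 0.1·0.8120 / (0.1·0.8120 + 0.25·0.1880) ≈ 0.6334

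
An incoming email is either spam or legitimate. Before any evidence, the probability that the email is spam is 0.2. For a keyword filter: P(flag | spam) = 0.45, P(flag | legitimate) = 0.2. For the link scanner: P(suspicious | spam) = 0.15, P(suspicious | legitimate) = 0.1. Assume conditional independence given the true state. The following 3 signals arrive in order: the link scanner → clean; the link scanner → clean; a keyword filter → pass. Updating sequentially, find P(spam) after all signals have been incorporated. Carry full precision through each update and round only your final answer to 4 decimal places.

Each posterior becomes the prior for the next update.
After the link scanner='clean': P(spam) = 0.85·0.2000 / (0.85·0.2000 + 0.9·0.8000) ≈ 0.1910
After the link scanner='clean': P(spam) = 0.85·0.1910 / (0.85·0.1910 + 0.9·0.8090) ≈ 0.1823
After a keyword filter='pass': P(spam) = 0.55·0.1823 / (0.55·0.1823 + 0.8·0.8177) ≈ 0.1329

0.1329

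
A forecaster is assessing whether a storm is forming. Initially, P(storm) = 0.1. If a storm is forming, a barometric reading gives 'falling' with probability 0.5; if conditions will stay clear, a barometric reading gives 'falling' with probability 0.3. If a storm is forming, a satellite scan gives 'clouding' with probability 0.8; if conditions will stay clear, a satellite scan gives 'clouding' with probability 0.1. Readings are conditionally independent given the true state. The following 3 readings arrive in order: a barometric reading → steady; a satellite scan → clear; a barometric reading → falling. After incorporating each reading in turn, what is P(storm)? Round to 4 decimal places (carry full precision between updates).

Each posterior becomes the prior for the next update.
After a barometric reading='steady': P(storm) = 0.5·0.1000 / (0.5·0.1000 + 0.7·0.9000) ≈ 0.0735
After a satellite scan='clear': P(storm) = 0.2·0.0735 / (0.2·0.0735 + 0.9·0.9265) ≈ 0.0173
After a barometric reading='falling': P(storm) = 0.5·0.0173 / (0.5·0.0173 + 0.3·0.9827) ≈ 0.0286

0.0286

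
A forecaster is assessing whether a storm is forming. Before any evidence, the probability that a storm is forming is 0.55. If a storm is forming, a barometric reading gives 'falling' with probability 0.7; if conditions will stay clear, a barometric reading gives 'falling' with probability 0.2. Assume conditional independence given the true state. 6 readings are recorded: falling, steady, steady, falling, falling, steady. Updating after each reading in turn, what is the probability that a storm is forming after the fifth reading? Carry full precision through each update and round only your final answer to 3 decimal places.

Each posterior becomes the prior for the next update.
After 'falling': P(storm) = 0.7·0.5500 / (0.7·0.5500 + 0.2·0.4500) ≈ 0.8105
After 'steady': P(storm) = 0.3·0.8105 / (0.3·0.8105 + 0.8·0.1895) ≈ 0.6160
After 'steady': P(storm) = 0.3·0.6160 / (0.3·0.6160 + 0.8·0.3840) ≈ 0.3756
After 'falling': P(storm) = 0.7·0.3756 / (0.7·0.3756 + 0.2·0.6244) ≈ 0.6780
After 'falling': P(storm) = 0.7·0.6780 / (0.7·0.6780 + 0.2·0.3220) ≈ 0.8805

0.881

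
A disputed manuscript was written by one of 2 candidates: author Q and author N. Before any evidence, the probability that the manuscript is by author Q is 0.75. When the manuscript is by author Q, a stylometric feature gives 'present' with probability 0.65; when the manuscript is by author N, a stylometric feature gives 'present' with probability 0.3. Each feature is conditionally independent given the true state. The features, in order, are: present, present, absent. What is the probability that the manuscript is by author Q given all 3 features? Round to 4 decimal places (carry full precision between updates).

0.8756

After 'present': P(author Q) = 0.65·0.7500 / (0.65·0.7500 + 0.3·0.2500) ≈ 0.8667
After 'present': P(author Q) = 0.65·0.8667 / (0.65·0.8667 + 0.3·0.1333) ≈ 0.9337
After 'absent': P(author Q) = 0.35·0.9337 / (0.35·0.9337 + 0.7·0.0663) ≈ 0.8756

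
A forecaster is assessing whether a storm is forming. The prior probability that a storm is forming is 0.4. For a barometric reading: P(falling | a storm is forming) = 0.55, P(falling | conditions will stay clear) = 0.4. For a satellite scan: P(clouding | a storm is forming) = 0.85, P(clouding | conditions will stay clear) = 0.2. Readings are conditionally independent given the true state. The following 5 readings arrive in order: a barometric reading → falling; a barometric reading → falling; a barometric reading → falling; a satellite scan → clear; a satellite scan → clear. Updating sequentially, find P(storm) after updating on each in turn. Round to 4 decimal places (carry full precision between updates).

0.0574

After a barometric reading='falling': P(storm) = 0.55·0.4000 / (0.55·0.4000 + 0.4·0.6000) ≈ 0.4783
After a barometric reading='falling': P(storm) = 0.55·0.4783 / (0.55·0.4783 + 0.4·0.5217) ≈ 0.5576
After a barometric reading='falling': P(storm) = 0.55·0.5576 / (0.55·0.5576 + 0.4·0.4424) ≈ 0.6341
After a satellite scan='clear': P(storm) = 0.15·0.6341 / (0.15·0.6341 + 0.8·0.3659) ≈ 0.2453
After a satellite scan='clear': P(storm) = 0.15·0.2453 / (0.15·0.2453 + 0.8·0.7547) ≈ 0.0574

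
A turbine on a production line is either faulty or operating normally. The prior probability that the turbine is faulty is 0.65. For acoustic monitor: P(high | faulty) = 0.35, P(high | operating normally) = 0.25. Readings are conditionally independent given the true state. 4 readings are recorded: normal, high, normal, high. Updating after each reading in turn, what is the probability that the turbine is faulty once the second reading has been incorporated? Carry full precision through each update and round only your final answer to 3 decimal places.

0.693

Each posterior becomes the prior for the next update.
After 'normal': P(faulty) = 0.65·0.6500 / (0.65·0.6500 + 0.75·0.3500) ≈ 0.6168
After 'high': P(faulty) = 0.35·0.6168 / (0.35·0.6168 + 0.25·0.3832) ≈ 0.6926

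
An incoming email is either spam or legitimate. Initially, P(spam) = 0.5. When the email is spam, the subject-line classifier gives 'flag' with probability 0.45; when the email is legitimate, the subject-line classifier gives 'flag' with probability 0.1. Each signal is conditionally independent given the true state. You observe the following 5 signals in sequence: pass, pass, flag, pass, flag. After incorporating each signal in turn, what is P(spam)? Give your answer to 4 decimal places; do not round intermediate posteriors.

After 'pass': P(spam) = 0.55·0.5000 / (0.55·0.5000 + 0.9·0.5000) ≈ 0.3793
After 'pass': P(spam) = 0.55·0.3793 / (0.55·0.3793 + 0.9·0.6207) ≈ 0.2719
After 'flag': P(spam) = 0.45·0.2719 / (0.45·0.2719 + 0.1·0.7281) ≈ 0.6269
After 'pass': P(spam) = 0.55·0.6269 / (0.55·0.6269 + 0.9·0.3731) ≈ 0.5067
After 'flag': P(spam) = 0.45·0.5067 / (0.45·0.5067 + 0.1·0.4933) ≈ 0.8221

0.8221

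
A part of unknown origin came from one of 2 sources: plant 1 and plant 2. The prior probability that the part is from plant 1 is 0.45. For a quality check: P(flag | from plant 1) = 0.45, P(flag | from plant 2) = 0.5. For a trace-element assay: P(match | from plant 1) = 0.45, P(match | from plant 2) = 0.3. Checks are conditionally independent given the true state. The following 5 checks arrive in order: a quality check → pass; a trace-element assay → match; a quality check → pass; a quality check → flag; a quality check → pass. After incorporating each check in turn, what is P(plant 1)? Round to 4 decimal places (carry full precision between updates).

Apply Bayes' rule sequentially, carrying P(plant 1) forward.
After a quality check='pass': P(plant 1) = 0.55·0.4500 / (0.55·0.4500 + 0.5·0.5500) ≈ 0.4737
After a trace-element assay='match': P(plant 1) = 0.45·0.4737 / (0.45·0.4737 + 0.3·0.5263) ≈ 0.5745
After a quality check='pass': P(plant 1) = 0.55·0.5745 / (0.55·0.5745 + 0.5·0.4255) ≈ 0.5976
After a quality check='flag': P(plant 1) = 0.45·0.5976 / (0.45·0.5976 + 0.5·0.4024) ≈ 0.5720
After a quality check='pass': P(plant 1) = 0.55·0.5720 / (0.55·0.5720 + 0.5·0.4280) ≈ 0.5952

0.5952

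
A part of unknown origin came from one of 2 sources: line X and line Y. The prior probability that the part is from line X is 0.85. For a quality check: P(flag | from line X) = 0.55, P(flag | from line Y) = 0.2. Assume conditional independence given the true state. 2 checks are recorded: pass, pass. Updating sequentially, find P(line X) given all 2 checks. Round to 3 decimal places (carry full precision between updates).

After 'pass': P(line X) = 0.45·0.8500 / (0.45·0.8500 + 0.8·0.1500) ≈ 0.7612
After 'pass': P(line X) = 0.45·0.7612 / (0.45·0.7612 + 0.8·0.2388) ≈ 0.6420

0.642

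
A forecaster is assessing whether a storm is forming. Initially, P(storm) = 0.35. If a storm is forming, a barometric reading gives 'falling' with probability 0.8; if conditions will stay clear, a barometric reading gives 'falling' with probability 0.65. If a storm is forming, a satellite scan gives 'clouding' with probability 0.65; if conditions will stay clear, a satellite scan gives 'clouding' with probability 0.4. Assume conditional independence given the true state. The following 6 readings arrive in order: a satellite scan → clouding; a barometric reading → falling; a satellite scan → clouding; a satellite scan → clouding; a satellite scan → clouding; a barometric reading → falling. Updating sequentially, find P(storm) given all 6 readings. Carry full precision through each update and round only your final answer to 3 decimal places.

0.850

After a satellite scan='clouding': P(storm) = 0.65·0.3500 / (0.65·0.3500 + 0.4·0.6500) ≈ 0.4667
After a barometric reading='falling': P(storm) = 0.8·0.4667 / (0.8·0.4667 + 0.65·0.5333) ≈ 0.5185
After a satellite scan='clouding': P(storm) = 0.65·0.5185 / (0.65·0.5185 + 0.4·0.4815) ≈ 0.6364
After a satellite scan='clouding': P(storm) = 0.65·0.6364 / (0.65·0.6364 + 0.4·0.3636) ≈ 0.7398
After a satellite scan='clouding': P(storm) = 0.65·0.7398 / (0.65·0.7398 + 0.4·0.2602) ≈ 0.8221
After a barometric reading='falling': P(storm) = 0.8·0.8221 / (0.8·0.8221 + 0.65·0.1779) ≈ 0.8505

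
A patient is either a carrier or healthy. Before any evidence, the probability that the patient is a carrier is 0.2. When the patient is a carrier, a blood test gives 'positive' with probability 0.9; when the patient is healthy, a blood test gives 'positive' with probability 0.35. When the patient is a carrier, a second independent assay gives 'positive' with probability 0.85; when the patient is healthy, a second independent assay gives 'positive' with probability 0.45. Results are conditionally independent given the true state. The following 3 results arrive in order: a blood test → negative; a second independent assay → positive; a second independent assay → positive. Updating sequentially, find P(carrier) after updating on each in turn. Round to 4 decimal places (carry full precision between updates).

Apply Bayes' rule sequentially, carrying P(carrier) forward.
After a blood test='negative': P(carrier) = 0.1·0.2000 / (0.1·0.2000 + 0.65·0.8000) ≈ 0.0370
After a second independent assay='positive': P(carrier) = 0.85·0.0370 / (0.85·0.0370 + 0.45·0.9630) ≈ 0.0677
After a second independent assay='positive': P(carrier) = 0.85·0.0677 / (0.85·0.0677 + 0.45·0.9323) ≈ 0.1207

0.1207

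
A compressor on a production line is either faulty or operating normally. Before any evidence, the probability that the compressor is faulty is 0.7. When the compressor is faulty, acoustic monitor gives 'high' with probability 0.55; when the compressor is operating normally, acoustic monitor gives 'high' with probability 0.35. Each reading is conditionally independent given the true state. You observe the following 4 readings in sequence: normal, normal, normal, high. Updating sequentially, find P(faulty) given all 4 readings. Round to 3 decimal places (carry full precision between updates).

Apply Bayes' rule sequentially, carrying P(faulty) forward.
After 'normal': P(faulty) = 0.45·0.7000 / (0.45·0.7000 + 0.65·0.3000) ≈ 0.6176
After 'normal': P(faulty) = 0.45·0.6176 / (0.45·0.6176 + 0.65·0.3824) ≈ 0.5279
After 'normal': P(faulty) = 0.45·0.5279 / (0.45·0.5279 + 0.65·0.4721) ≈ 0.4364
After 'high': P(faulty) = 0.55·0.4364 / (0.55·0.4364 + 0.35·0.5636) ≈ 0.5489

0.549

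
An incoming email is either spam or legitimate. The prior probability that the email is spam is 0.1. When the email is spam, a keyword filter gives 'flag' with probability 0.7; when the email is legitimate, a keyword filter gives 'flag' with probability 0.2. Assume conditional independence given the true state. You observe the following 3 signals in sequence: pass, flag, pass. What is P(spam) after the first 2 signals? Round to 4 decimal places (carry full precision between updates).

0.1273

Each posterior becomes the prior for the next update.
After 'pass': P(spam) = 0.3·0.1000 / (0.3·0.1000 + 0.8·0.9000) ≈ 0.0400
After 'flag': P(spam) = 0.7·0.0400 / (0.7·0.0400 + 0.2·0.9600) ≈ 0.1273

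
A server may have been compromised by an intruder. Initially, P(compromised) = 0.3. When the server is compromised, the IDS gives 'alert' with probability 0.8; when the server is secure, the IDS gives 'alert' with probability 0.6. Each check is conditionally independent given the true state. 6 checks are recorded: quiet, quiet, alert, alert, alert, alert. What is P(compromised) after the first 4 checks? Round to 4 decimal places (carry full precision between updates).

0.1600

Each posterior becomes the prior for the next update.
After 'quiet': P(compromised) = 0.2·0.3000 / (0.2·0.3000 + 0.4·0.7000) ≈ 0.1765
After 'quiet': P(compromised) = 0.2·0.1765 / (0.2·0.1765 + 0.4·0.8235) ≈ 0.0968
After 'alert': P(compromised) = 0.8·0.0968 / (0.8·0.0968 + 0.6·0.9032) ≈ 0.1250
After 'alert': P(compromised) = 0.8·0.1250 / (0.8·0.1250 + 0.6·0.8750) ≈ 0.1600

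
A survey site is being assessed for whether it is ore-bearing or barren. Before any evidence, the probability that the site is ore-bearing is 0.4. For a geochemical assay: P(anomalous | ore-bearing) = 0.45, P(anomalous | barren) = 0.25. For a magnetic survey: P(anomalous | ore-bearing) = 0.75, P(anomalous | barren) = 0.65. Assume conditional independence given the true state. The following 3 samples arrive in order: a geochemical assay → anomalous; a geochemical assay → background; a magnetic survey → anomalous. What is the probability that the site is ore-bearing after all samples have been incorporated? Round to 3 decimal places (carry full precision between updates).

After a geochemical assay='anomalous': P(ore) = 0.45·0.4000 / (0.45·0.4000 + 0.25·0.6000) ≈ 0.5455
After a geochemical assay='background': P(ore) = 0.55·0.5455 / (0.55·0.5455 + 0.75·0.4545) ≈ 0.4681
After a magnetic survey='anomalous': P(ore) = 0.75·0.4681 / (0.75·0.4681 + 0.65·0.5319) ≈ 0.5038

0.504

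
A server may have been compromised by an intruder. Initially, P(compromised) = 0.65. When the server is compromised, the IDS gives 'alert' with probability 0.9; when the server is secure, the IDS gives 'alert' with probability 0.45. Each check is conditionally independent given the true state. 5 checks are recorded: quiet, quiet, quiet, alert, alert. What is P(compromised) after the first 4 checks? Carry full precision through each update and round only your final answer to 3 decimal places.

0.022

After 'quiet': P(compromised) = 0.1·0.6500 / (0.1·0.6500 + 0.55·0.3500) ≈ 0.2524
After 'quiet': P(compromised) = 0.1·0.2524 / (0.1·0.2524 + 0.55·0.7476) ≈ 0.0578
After 'quiet': P(compromised) = 0.1·0.0578 / (0.1·0.0578 + 0.55·0.9422) ≈ 0.0110
After 'alert': P(compromised) = 0.9·0.0110 / (0.9·0.0110 + 0.45·0.9890) ≈ 0.0218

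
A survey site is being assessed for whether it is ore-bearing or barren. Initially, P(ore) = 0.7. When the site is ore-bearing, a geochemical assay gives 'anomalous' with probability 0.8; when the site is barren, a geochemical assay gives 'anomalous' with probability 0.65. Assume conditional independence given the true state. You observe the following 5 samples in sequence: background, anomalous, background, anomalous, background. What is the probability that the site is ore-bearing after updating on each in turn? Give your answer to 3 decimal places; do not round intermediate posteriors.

After 'background': P(ore) = 0.2·0.7000 / (0.2·0.7000 + 0.35·0.3000) ≈ 0.5714
After 'anomalous': P(ore) = 0.8·0.5714 / (0.8·0.5714 + 0.65·0.4286) ≈ 0.6214
After 'background': P(ore) = 0.2·0.6214 / (0.2·0.6214 + 0.35·0.3786) ≈ 0.4839
After 'anomalous': P(ore) = 0.8·0.4839 / (0.8·0.4839 + 0.65·0.5161) ≈ 0.5358
After 'background': P(ore) = 0.2·0.5358 / (0.2·0.5358 + 0.35·0.4642) ≈ 0.3974

0.397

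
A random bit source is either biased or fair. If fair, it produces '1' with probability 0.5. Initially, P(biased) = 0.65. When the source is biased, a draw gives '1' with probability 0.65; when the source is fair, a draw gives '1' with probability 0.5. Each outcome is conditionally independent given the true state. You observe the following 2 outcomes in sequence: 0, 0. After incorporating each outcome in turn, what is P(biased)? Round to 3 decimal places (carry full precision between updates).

After '0': P(biased) = 0.35·0.6500 / (0.35·0.6500 + 0.5·0.3500) ≈ 0.5652
After '0': P(biased) = 0.35·0.5652 / (0.35·0.5652 + 0.5·0.4348) ≈ 0.4764

0.476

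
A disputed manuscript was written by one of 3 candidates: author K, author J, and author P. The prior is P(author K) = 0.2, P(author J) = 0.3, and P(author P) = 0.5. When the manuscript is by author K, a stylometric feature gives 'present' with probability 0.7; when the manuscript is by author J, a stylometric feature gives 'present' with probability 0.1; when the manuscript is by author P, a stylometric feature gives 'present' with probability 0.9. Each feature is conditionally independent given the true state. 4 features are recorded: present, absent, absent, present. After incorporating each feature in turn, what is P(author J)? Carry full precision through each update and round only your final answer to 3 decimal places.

0.159

After 'present': normaliser = 0.7·0.2000 + 0.1·0.3000 + 0.9·0.5000; P(author K) ≈ 0.2258, P(author J) ≈ 0.0484, P(author P) ≈ 0.7258
After 'absent': normaliser = 0.3·0.2258 + 0.9·0.0484 + 0.1·0.7258; P(author K) ≈ 0.3684, P(author J) ≈ 0.2368, P(author P) ≈ 0.3947
After 'absent': normaliser = 0.3·0.3684 + 0.9·0.2368 + 0.1·0.3947; P(author K) ≈ 0.3043, P(author J) ≈ 0.5870, P(author P) ≈ 0.1087
After 'present': normaliser = 0.7·0.3043 + 0.1·0.5870 + 0.9·0.1087; P(author K) ≈ 0.5765, P(author J) ≈ 0.1588, P(author P) ≈ 0.2647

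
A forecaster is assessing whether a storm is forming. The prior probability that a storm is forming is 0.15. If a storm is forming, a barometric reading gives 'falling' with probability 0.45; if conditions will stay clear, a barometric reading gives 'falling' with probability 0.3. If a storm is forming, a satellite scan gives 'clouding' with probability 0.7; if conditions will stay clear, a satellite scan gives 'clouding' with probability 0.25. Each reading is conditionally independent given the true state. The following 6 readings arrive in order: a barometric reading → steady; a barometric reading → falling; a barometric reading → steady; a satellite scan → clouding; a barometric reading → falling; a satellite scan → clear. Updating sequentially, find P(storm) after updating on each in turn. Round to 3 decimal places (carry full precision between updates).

0.215

After a barometric reading='steady': P(storm) = 0.55·0.1500 / (0.55·0.1500 + 0.7·0.8500) ≈ 0.1218
After a barometric reading='falling': P(storm) = 0.45·0.1218 / (0.45·0.1218 + 0.3·0.8782) ≈ 0.1722
After a barometric reading='steady': P(storm) = 0.55·0.1722 / (0.55·0.1722 + 0.7·0.8278) ≈ 0.1405
After a satellite scan='clouding': P(storm) = 0.7·0.1405 / (0.7·0.1405 + 0.25·0.8595) ≈ 0.3139
After a barometric reading='falling': P(storm) = 0.45·0.3139 / (0.45·0.3139 + 0.3·0.6861) ≈ 0.4070
After a satellite scan='clear': P(storm) = 0.3·0.4070 / (0.3·0.4070 + 0.75·0.5930) ≈ 0.2154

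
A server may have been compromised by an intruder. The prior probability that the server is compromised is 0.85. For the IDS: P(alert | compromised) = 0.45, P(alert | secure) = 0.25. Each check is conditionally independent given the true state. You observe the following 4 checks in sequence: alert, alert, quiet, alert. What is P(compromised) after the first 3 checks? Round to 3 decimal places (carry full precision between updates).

After 'alert': P(compromised) = 0.45·0.8500 / (0.45·0.8500 + 0.25·0.1500) ≈ 0.9107
After 'alert': P(compromised) = 0.45·0.9107 / (0.45·0.9107 + 0.25·0.0893) ≈ 0.9483
After 'quiet': P(compromised) = 0.55·0.9483 / (0.55·0.9483 + 0.75·0.0517) ≈ 0.9309

0.931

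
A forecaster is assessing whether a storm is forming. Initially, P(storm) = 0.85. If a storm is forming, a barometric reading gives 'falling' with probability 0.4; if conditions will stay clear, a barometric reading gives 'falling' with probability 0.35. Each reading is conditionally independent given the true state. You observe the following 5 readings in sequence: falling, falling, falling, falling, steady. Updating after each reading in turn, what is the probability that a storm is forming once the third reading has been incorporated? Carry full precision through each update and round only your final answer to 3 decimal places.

0.894

After 'falling': P(storm) = 0.4·0.8500 / (0.4·0.8500 + 0.35·0.1500) ≈ 0.8662
After 'falling': P(storm) = 0.4·0.8662 / (0.4·0.8662 + 0.35·0.1338) ≈ 0.8810
After 'falling': P(storm) = 0.4·0.8810 / (0.4·0.8810 + 0.35·0.1190) ≈ 0.8943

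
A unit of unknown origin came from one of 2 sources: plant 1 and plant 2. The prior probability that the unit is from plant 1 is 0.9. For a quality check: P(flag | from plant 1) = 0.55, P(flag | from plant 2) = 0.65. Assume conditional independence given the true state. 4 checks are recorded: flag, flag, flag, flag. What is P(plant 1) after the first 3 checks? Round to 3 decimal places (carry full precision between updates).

After 'flag': P(plant 1) = 0.55·0.9000 / (0.55·0.9000 + 0.65·0.1000) ≈ 0.8839
After 'flag': P(plant 1) = 0.55·0.8839 / (0.55·0.8839 + 0.65·0.1161) ≈ 0.8657
After 'flag': P(plant 1) = 0.55·0.8657 / (0.55·0.8657 + 0.65·0.1343) ≈ 0.8450

0.845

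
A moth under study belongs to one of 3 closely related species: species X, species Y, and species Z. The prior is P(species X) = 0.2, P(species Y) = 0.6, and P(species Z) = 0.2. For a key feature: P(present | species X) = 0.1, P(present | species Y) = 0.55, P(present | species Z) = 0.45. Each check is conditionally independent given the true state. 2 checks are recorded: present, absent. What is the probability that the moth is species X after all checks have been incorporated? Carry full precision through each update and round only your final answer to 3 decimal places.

0.083

Each posterior becomes the prior for the next update.
After 'present': normaliser = 0.1·0.2000 + 0.55·0.6000 + 0.45·0.2000; P(species X) ≈ 0.0455, P(species Y) ≈ 0.7500, P(species Z) ≈ 0.2045
After 'absent': normaliser = 0.9·0.0455 + 0.45·0.7500 + 0.55·0.2045; P(species X) ≈ 0.0833, P(species Y) ≈ 0.6875, P(species Z) ≈ 0.2292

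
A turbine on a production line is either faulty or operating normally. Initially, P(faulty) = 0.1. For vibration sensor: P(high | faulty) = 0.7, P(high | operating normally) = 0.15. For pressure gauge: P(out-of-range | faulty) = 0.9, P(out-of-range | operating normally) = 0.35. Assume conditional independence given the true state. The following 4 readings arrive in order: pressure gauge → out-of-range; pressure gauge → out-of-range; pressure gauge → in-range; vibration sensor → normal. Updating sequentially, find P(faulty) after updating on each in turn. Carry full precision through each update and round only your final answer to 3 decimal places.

0.038

After pressure gauge='out-of-range': P(faulty) = 0.9·0.1000 / (0.9·0.1000 + 0.35·0.9000) ≈ 0.2222
After pressure gauge='out-of-range': P(faulty) = 0.9·0.2222 / (0.9·0.2222 + 0.35·0.7778) ≈ 0.4235
After pressure gauge='in-range': P(faulty) = 0.1·0.4235 / (0.1·0.4235 + 0.65·0.5765) ≈ 0.1016
After vibration sensor='normal': P(faulty) = 0.3·0.1016 / (0.3·0.1016 + 0.85·0.8984) ≈ 0.0384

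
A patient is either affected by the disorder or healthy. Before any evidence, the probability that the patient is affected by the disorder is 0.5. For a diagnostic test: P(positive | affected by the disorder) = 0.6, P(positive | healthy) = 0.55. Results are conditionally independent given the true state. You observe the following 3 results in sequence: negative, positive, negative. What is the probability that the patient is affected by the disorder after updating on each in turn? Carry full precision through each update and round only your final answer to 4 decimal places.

After 'negative': P(affected) = 0.4·0.5000 / (0.4·0.5000 + 0.45·0.5000) ≈ 0.4706
After 'positive': P(affected) = 0.6·0.4706 / (0.6·0.4706 + 0.55·0.5294) ≈ 0.4923
After 'negative': P(affected) = 0.4·0.4923 / (0.4·0.4923 + 0.45·0.5077) ≈ 0.4629

0.4629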